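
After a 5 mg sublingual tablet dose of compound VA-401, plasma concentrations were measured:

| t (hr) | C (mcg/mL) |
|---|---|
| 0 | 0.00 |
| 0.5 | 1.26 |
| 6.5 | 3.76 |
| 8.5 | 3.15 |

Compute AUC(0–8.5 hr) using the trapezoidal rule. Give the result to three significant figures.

AUC = 22.3 mcg/mL·hr

Trapezoidal AUC_0→8.5:
  [0→0.5]: (0.00+1.26)/2 × 0.5 = 0.315
  [0.5→6.5]: (1.26+3.76)/2 × 6 = 15.06
  [6.5→8.5]: (3.76+3.15)/2 × 2 = 6.91
  Sum = 22.285 mcg/mL·hr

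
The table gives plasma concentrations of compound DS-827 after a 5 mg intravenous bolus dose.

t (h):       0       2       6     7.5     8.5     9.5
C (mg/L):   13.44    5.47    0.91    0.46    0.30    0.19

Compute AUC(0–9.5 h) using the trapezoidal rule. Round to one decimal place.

AUC = 33.3 mg/L·h

Trapezoidal AUC_0→9.5:
  [0→2]: (13.44+5.47)/2 × 2 = 18.91
  [2→6]: (5.47+0.91)/2 × 4 = 12.76
  [6→7.5]: (0.91+0.46)/2 × 1.5 = 1.0275
  [7.5→8.5]: (0.46+0.30)/2 × 1 = 0.38
  [8.5→9.5]: (0.30+0.19)/2 × 1 = 0.245
  Sum = 33.3225 mg/L·h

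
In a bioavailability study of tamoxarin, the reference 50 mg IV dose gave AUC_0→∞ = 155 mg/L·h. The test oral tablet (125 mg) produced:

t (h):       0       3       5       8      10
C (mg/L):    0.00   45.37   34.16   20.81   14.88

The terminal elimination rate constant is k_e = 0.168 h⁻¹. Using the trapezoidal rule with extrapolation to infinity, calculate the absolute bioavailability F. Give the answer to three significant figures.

F = 0.914

Trapezoidal AUC_0→10 (oral tablet):
  [0→3]: (0.00+45.37)/2 × 3 = 68.055
  [3→5]: (45.37+34.16)/2 × 2 = 79.53
  [5→8]: (34.16+20.81)/2 × 3 = 82.455
  [8→10]: (20.81+14.88)/2 × 2 = 35.69
  Sum = 265.73 mg/L·h
Tail: C_last/k_e = 14.88/0.168 = 88.571
AUC_0→∞ (oral tablet) = 265.73 + 88.571 = 354.301 mg/L·h
F = (AUC_ev/D_ev)/(AUC_iv/D_iv) = (354.301/125)/(155/50) = 2.834408/3.1 = 0.9143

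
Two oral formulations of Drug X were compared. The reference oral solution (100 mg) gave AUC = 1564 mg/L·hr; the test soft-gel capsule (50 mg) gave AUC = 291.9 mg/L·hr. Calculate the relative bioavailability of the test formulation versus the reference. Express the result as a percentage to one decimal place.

F_rel = (AUC_test/D_test) / (AUC_ref/D_ref)
      = (291.9/50) / (1564/100)
      = 5.838 / 15.64 = 0.3733 = 37.33%

F_rel = 37.3%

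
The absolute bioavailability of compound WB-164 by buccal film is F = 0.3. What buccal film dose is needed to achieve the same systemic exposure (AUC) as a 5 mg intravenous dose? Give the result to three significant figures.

For equal systemic exposure: F × D_ev = D_iv
D_ev = D_iv / F = 5 / 0.3 = 16.6667 mg

D_buccal = 16.7 mg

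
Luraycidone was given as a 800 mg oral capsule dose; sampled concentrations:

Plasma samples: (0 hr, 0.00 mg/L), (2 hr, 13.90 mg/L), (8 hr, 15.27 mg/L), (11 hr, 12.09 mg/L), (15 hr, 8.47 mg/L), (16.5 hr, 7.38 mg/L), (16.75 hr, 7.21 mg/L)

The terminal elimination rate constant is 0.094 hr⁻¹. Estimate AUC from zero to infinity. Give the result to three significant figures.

AUC = 274 mg/L·hr

Trapezoidal AUC_0→16.75:
  [0→2]: (0.00+13.90)/2 × 2 = 13.9
  [2→8]: (13.90+15.27)/2 × 6 = 87.51
  [8→11]: (15.27+12.09)/2 × 3 = 41.04
  [11→15]: (12.09+8.47)/2 × 4 = 41.12
  [15→16.5]: (8.47+7.38)/2 × 1.5 = 11.8875
  [16.5→16.75]: (7.38+7.21)/2 × 0.25 = 1.82375
  Sum = 197.28125 mg/L·hr
Extrapolated tail: C_last / k_e = 7.21 / 0.094 = 76.702
AUC_0→∞ = 197.28125 + 76.702 = 273.98325 mg/L·hr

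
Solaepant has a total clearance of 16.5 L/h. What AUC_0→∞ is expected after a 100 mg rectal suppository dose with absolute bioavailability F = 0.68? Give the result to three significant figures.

AUC_0→∞ = F × Dose / CL
        = 0.68 × 100 / 16.5 = 4.12121 mg/L·h

AUC = 4.12 mg/L·h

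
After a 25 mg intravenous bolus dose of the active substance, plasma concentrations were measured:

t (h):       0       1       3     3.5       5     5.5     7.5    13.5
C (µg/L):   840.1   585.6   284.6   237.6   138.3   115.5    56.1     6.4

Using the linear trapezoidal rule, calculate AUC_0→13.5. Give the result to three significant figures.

AUC = 2420 µg/L·h

Trapezoidal AUC_0→13.5:
  [0→1]: (840.1+585.6)/2 × 1 = 712.85
  [1→3]: (585.6+284.6)/2 × 2 = 870.2
  [3→3.5]: (284.6+237.6)/2 × 0.5 = 130.55
  [3.5→5]: (237.6+138.3)/2 × 1.5 = 281.925
  [5→5.5]: (138.3+115.5)/2 × 0.5 = 63.45
  [5.5→7.5]: (115.5+56.1)/2 × 2 = 171.6
  [7.5→13.5]: (56.1+6.4)/2 × 6 = 187.5
  Sum = 2418.075 µg/L·h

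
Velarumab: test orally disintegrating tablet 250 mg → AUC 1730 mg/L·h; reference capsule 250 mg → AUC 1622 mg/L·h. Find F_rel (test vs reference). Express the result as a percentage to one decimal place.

F_rel = (AUC_test/D_test) / (AUC_ref/D_ref)
      = (1730/250) / (1622/250)
      = 6.92 / 6.488 = 1.0666 = 106.66%

F_rel = 106.7%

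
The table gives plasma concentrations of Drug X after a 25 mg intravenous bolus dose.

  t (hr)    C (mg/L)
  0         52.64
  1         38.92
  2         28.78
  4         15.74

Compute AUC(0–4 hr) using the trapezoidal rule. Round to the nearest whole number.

Trapezoidal AUC_0→4:
  [0→1]: (52.64+38.92)/2 × 1 = 45.78
  [1→2]: (38.92+28.78)/2 × 1 = 33.85
  [2→4]: (28.78+15.74)/2 × 2 = 44.52
  Sum = 124.15 mg/L·hr

AUC = 124 mg/L·hr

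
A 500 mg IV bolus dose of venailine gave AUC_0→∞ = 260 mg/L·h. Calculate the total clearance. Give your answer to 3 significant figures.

CL = 1.92 L/h

CL = Dose_iv / AUC_0→∞
   = 500 / 260 = 1.92308 L/h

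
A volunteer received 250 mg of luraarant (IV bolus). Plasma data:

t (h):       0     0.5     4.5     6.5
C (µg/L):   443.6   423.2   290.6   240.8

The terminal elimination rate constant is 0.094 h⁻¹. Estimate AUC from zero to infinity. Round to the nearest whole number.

AUC = 4737 µg/L·h

Trapezoidal AUC_0→6.5:
  [0→0.5]: (443.6+423.2)/2 × 0.5 = 216.7
  [0.5→4.5]: (423.2+290.6)/2 × 4 = 1427.6
  [4.5→6.5]: (290.6+240.8)/2 × 2 = 531.4
  Sum = 2175.7 µg/L·h
Extrapolated tail: C_last / k_e = 240.8 / 0.094 = 2561.702
AUC_0→∞ = 2175.7 + 2561.702 = 4737.402 µg/L·h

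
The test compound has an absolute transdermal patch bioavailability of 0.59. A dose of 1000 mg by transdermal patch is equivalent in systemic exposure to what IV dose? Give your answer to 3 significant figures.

D_iv = 590 mg

Systemic exposure from an extravascular dose = F × D_ev, so the equivalent IV dose is F × D_ev.
D_iv = F × D_ev = 0.59 × 1000 = 590 mg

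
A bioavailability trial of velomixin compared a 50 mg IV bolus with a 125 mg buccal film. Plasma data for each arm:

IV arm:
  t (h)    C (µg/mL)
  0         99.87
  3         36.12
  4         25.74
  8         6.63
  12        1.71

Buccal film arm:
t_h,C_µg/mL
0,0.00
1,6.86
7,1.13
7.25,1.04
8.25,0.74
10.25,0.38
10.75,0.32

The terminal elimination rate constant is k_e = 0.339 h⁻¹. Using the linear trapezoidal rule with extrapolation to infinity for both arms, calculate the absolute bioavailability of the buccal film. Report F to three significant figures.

Trapezoidal AUC_0→12 (IV):
  [0→3]: (99.87+36.12)/2 × 3 = 203.985
  [3→4]: (36.12+25.74)/2 × 1 = 30.93
  [4→8]: (25.74+6.63)/2 × 4 = 64.74
  [8→12]: (6.63+1.71)/2 × 4 = 16.68
  Sum = 316.335 µg/mL·h
IV tail: 1.71/0.339 = 5.044; AUC_iv,0→∞ = 316.335 + 5.044 = 321.379 µg/mL·h
Trapezoidal AUC_0→10.75 (buccal film):
  [0→1]: (0.00+6.86)/2 × 1 = 3.43
  [1→7]: (6.86+1.13)/2 × 6 = 23.97
  [7→7.25]: (1.13+1.04)/2 × 0.25 = 0.27125
  [7.25→8.25]: (1.04+0.74)/2 × 1 = 0.89
  [8.25→10.25]: (0.74+0.38)/2 × 2 = 1.12
  [10.25→10.75]: (0.38+0.32)/2 × 0.5 = 0.175
  Sum = 29.85625 µg/mL·h
buccal film tail: 0.32/0.339 = 0.944; AUC_ev,0→∞ = 29.85625 + 0.944 = 30.80025 µg/mL·h
F = (AUC_ev/D_ev)/(AUC_iv/D_iv) = (30.80025/125)/(321.379/50) = 0.246402/6.42758 = 0.0383

F = 0.0383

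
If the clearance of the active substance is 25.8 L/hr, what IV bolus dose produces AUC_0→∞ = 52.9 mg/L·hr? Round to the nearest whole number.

Dose_iv = CL × AUC_0→∞
     = 25.8 × 52.9 = 1364.82 mg

Dose = 1365 mg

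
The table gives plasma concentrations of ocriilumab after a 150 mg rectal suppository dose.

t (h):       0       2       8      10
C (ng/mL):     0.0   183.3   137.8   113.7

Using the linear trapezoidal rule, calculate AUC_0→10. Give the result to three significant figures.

AUC = 1400 ng/mL·h

Trapezoidal AUC_0→10:
  [0→2]: (0.0+183.3)/2 × 2 = 183.3
  [2→8]: (183.3+137.8)/2 × 6 = 963.3
  [8→10]: (137.8+113.7)/2 × 2 = 251.5
  Sum = 1398.1 ng/mL·h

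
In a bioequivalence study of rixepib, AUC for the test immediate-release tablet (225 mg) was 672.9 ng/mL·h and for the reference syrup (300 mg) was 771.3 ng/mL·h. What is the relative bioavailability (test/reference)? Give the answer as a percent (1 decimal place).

F_rel = (AUC_test/D_test) / (AUC_ref/D_ref)
      = (672.9/225) / (771.3/300)
      = 2.99067 / 2.571 = 1.1632 = 116.32%

F_rel = 116.3%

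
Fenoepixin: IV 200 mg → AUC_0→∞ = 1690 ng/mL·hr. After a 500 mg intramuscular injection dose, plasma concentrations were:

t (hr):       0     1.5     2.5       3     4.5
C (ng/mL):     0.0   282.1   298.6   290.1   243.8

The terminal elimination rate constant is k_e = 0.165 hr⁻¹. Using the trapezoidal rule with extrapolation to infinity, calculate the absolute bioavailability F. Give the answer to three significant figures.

F = 0.598

Trapezoidal AUC_0→4.5 (intramuscular injection):
  [0→1.5]: (0.0+282.1)/2 × 1.5 = 211.575
  [1.5→2.5]: (282.1+298.6)/2 × 1 = 290.35
  [2.5→3]: (298.6+290.1)/2 × 0.5 = 147.175
  [3→4.5]: (290.1+243.8)/2 × 1.5 = 400.425
  Sum = 1049.525 ng/mL·hr
Tail: C_last/k_e = 243.8/0.165 = 1477.576
AUC_0→∞ (intramuscular injection) = 1049.525 + 1477.576 = 2527.101 ng/mL·hr
F = (AUC_ev/D_ev)/(AUC_iv/D_iv) = (2527.101/500)/(1690/200) = 5.054202/8.45 = 0.5981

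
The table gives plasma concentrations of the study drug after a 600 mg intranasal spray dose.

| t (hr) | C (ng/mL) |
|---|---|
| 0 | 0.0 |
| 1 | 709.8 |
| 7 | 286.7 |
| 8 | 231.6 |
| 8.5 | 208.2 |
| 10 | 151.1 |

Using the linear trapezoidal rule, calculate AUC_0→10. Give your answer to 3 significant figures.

AUC = 3980 ng/mL·hr

Trapezoidal AUC_0→10:
  [0→1]: (0.0+709.8)/2 × 1 = 354.9
  [1→7]: (709.8+286.7)/2 × 6 = 2989.5
  [7→8]: (286.7+231.6)/2 × 1 = 259.15
  [8→8.5]: (231.6+208.2)/2 × 0.5 = 109.95
  [8.5→10]: (208.2+151.1)/2 × 1.5 = 269.475
  Sum = 3982.975 ng/mL·hr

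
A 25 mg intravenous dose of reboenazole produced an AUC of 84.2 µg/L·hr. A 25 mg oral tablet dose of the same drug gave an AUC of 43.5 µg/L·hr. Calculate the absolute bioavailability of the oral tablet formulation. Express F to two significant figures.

F = (AUC_ev / D_ev) / (AUC_iv / D_iv)
  = (43.5/25) / (84.2/25)
  = 1.74 / 3.368 = 0.5166

F = 0.52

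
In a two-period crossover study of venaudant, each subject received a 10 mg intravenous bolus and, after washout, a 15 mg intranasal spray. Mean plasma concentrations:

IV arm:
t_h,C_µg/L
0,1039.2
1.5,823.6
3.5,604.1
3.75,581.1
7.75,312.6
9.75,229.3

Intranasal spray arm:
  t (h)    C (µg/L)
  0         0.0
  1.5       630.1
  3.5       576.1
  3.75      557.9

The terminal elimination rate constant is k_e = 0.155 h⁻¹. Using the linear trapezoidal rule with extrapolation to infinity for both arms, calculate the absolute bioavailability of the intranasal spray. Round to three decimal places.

Trapezoidal AUC_0→9.75 (IV):
  [0→1.5]: (1039.2+823.6)/2 × 1.5 = 1397.1
  [1.5→3.5]: (823.6+604.1)/2 × 2 = 1427.7
  [3.5→3.75]: (604.1+581.1)/2 × 0.25 = 148.15
  [3.75→7.75]: (581.1+312.6)/2 × 4 = 1787.4
  [7.75→9.75]: (312.6+229.3)/2 × 2 = 541.9
  Sum = 5302.25 µg/L·h
IV tail: 229.3/0.155 = 1479.355; AUC_iv,0→∞ = 5302.25 + 1479.355 = 6781.605 µg/L·h
Trapezoidal AUC_0→3.75 (intranasal spray):
  [0→1.5]: (0.0+630.1)/2 × 1.5 = 472.575
  [1.5→3.5]: (630.1+576.1)/2 × 2 = 1206.2
  [3.5→3.75]: (576.1+557.9)/2 × 0.25 = 141.75
  Sum = 1820.525 µg/L·h
intranasal spray tail: 557.9/0.155 = 3599.355; AUC_ev,0→∞ = 1820.525 + 3599.355 = 5419.88 µg/L·h
F = (AUC_ev/D_ev)/(AUC_iv/D_iv) = (5419.88/15)/(6781.605/10) = 361.325/678.1605 = 0.5328

F = 0.533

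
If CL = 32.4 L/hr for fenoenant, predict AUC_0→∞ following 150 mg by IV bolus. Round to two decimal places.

AUC_0→∞ = Dose_iv / CL
        = 150 / 32.4 = 4.62963 mg/L·hr

AUC = 4.63 mg/L·hr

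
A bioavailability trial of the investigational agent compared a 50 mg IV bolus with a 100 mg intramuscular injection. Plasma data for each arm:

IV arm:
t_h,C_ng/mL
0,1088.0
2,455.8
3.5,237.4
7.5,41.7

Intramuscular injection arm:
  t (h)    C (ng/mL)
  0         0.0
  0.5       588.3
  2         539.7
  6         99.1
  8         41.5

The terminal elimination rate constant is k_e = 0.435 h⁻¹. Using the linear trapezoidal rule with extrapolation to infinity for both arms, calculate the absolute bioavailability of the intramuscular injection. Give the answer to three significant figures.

Trapezoidal AUC_0→7.5 (IV):
  [0→2]: (1088.0+455.8)/2 × 2 = 1543.8
  [2→3.5]: (455.8+237.4)/2 × 1.5 = 519.9
  [3.5→7.5]: (237.4+41.7)/2 × 4 = 558.2
  Sum = 2621.9 ng/mL·h
IV tail: 41.7/0.435 = 95.862; AUC_iv,0→∞ = 2621.9 + 95.862 = 2717.762 ng/mL·h
Trapezoidal AUC_0→8 (intramuscular injection):
  [0→0.5]: (0.0+588.3)/2 × 0.5 = 147.075
  [0.5→2]: (588.3+539.7)/2 × 1.5 = 846.0
  [2→6]: (539.7+99.1)/2 × 4 = 1277.6
  [6→8]: (99.1+41.5)/2 × 2 = 140.6
  Sum = 2411.275 ng/mL·h
intramuscular injection tail: 41.5/0.435 = 95.402; AUC_ev,0→∞ = 2411.275 + 95.402 = 2506.677 ng/mL·h
F = (AUC_ev/D_ev)/(AUC_iv/D_iv) = (2506.677/100)/(2717.762/50) = 25.06677/54.35524 = 0.4612

F = 0.461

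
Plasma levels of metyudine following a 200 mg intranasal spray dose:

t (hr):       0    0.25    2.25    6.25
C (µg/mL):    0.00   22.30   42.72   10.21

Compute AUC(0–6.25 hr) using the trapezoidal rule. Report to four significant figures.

Trapezoidal AUC_0→6.25:
  [0→0.25]: (0.00+22.30)/2 × 0.25 = 2.7875
  [0.25→2.25]: (22.30+42.72)/2 × 2 = 65.02
  [2.25→6.25]: (42.72+10.21)/2 × 4 = 105.86
  Sum = 173.6675 µg/mL·hr

AUC = 173.7 µg/mL·hr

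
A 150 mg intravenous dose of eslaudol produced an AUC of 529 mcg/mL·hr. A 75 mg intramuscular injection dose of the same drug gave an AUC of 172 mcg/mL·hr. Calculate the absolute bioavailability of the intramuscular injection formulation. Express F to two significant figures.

F = (AUC_ev / D_ev) / (AUC_iv / D_iv)
  = (172/75) / (529/150)
  = 2.29333 / 3.52667 = 0.6503

F = 0.65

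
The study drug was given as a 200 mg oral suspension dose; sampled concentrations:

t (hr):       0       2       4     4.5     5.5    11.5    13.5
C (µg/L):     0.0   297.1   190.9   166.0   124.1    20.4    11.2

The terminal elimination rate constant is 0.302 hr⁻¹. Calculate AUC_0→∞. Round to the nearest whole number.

Trapezoidal AUC_0→13.5:
  [0→2]: (0.0+297.1)/2 × 2 = 297.1
  [2→4]: (297.1+190.9)/2 × 2 = 488.0
  [4→4.5]: (190.9+166.0)/2 × 0.5 = 89.225
  [4.5→5.5]: (166.0+124.1)/2 × 1 = 145.05
  [5.5→11.5]: (124.1+20.4)/2 × 6 = 433.5
  [11.5→13.5]: (20.4+11.2)/2 × 2 = 31.6
  Sum = 1484.475 µg/L·hr
Extrapolated tail: C_last / k_e = 11.2 / 0.302 = 37.086
AUC_0→∞ = 1484.475 + 37.086 = 1521.561 µg/L·hr

AUC = 1522 µg/L·hr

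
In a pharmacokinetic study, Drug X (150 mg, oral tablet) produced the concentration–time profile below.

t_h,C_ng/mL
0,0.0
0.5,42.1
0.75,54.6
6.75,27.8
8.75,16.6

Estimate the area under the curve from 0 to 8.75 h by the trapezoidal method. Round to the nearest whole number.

AUC = 314 ng/mL·h

Trapezoidal AUC_0→8.75:
  [0→0.5]: (0.0+42.1)/2 × 0.5 = 10.525
  [0.5→0.75]: (42.1+54.6)/2 × 0.25 = 12.0875
  [0.75→6.75]: (54.6+27.8)/2 × 6 = 247.2
  [6.75→8.75]: (27.8+16.6)/2 × 2 = 44.4
  Sum = 314.2125 ng/mL·h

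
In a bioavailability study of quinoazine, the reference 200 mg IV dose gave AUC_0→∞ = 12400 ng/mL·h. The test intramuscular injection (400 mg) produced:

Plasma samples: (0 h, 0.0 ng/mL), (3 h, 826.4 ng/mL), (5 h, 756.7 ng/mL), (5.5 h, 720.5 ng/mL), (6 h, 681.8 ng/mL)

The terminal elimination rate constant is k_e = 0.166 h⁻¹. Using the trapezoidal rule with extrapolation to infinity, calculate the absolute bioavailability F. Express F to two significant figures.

F = 0.31

Trapezoidal AUC_0→6 (intramuscular injection):
  [0→3]: (0.0+826.4)/2 × 3 = 1239.6
  [3→5]: (826.4+756.7)/2 × 2 = 1583.1
  [5→5.5]: (756.7+720.5)/2 × 0.5 = 369.3
  [5.5→6]: (720.5+681.8)/2 × 0.5 = 350.575
  Sum = 3542.575 ng/mL·h
Tail: C_last/k_e = 681.8/0.166 = 4107.229
AUC_0→∞ (intramuscular injection) = 3542.575 + 4107.229 = 7649.804 ng/mL·h
F = (AUC_ev/D_ev)/(AUC_iv/D_iv) = (7649.804/400)/(12400/200) = 19.12451/62 = 0.3085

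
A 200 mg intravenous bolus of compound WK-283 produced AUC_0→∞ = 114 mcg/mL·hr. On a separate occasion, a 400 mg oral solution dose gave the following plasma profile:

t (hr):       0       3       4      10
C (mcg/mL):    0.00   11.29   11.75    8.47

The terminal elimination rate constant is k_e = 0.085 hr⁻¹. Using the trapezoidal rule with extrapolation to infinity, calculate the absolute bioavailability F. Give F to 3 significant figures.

F = 0.828

Trapezoidal AUC_0→10 (oral solution):
  [0→3]: (0.00+11.29)/2 × 3 = 16.935
  [3→4]: (11.29+11.75)/2 × 1 = 11.52
  [4→10]: (11.75+8.47)/2 × 6 = 60.66
  Sum = 89.115 mcg/mL·hr
Tail: C_last/k_e = 8.47/0.085 = 99.647
AUC_0→∞ (oral solution) = 89.115 + 99.647 = 188.762 mcg/mL·hr
F = (AUC_ev/D_ev)/(AUC_iv/D_iv) = (188.762/400)/(114/200) = 0.471905/0.57 = 0.8279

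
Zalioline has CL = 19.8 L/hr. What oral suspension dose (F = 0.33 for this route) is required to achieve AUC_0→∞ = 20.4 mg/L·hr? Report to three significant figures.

Dose = 1220 mg

Dose = CL × AUC_0→∞ / F
     = 19.8 × 20.4 / 0.33 = 1224 mg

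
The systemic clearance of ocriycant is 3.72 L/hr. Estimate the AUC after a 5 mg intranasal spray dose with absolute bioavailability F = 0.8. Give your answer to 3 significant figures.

AUC = 1.08 mg/L·hr

AUC_0→∞ = F × Dose / CL
        = 0.8 × 5 / 3.72 = 1.07527 mg/L·hr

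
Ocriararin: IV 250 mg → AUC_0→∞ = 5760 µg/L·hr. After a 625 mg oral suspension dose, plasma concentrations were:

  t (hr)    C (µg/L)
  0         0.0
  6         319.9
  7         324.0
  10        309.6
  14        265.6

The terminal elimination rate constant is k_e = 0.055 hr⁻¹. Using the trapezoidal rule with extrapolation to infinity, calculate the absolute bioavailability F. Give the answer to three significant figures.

Trapezoidal AUC_0→14 (oral suspension):
  [0→6]: (0.0+319.9)/2 × 6 = 959.7
  [6→7]: (319.9+324.0)/2 × 1 = 321.95
  [7→10]: (324.0+309.6)/2 × 3 = 950.4
  [10→14]: (309.6+265.6)/2 × 4 = 1150.4
  Sum = 3382.45 µg/L·hr
Tail: C_last/k_e = 265.6/0.055 = 4829.091
AUC_0→∞ (oral suspension) = 3382.45 + 4829.091 = 8211.541 µg/L·hr
F = (AUC_ev/D_ev)/(AUC_iv/D_iv) = (8211.541/625)/(5760/250) = 13.1385/23.04 = 0.5702

F = 0.570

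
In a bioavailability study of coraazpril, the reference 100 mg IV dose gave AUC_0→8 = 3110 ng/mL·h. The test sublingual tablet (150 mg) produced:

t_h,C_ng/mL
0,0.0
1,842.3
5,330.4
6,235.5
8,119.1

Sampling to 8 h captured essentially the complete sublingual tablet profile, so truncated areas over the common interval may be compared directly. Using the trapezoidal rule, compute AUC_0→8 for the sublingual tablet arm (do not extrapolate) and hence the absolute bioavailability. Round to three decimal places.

F = 0.730

Trapezoidal AUC_0→8 (sublingual tablet):
  [0→1]: (0.0+842.3)/2 × 1 = 421.15
  [1→5]: (842.3+330.4)/2 × 4 = 2345.4
  [5→6]: (330.4+235.5)/2 × 1 = 282.95
  [6→8]: (235.5+119.1)/2 × 2 = 354.6
  Sum = 3404.1 ng/mL·h
F = (AUC_ev/D_ev)/(AUC_iv/D_iv) = (3404.1/150)/(3110/100) = 22.694/31.1 = 0.7297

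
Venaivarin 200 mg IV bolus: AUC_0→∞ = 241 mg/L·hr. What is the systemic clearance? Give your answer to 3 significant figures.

CL = Dose_iv / AUC_0→∞
   = 200 / 241 = 0.829876 L/hr

CL = 0.830 L/hr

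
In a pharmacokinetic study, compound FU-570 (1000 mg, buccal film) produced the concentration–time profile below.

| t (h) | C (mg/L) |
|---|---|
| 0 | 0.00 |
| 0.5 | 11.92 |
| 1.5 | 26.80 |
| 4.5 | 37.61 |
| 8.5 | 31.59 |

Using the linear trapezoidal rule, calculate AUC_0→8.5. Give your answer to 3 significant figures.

AUC = 257 mg/L·h

Trapezoidal AUC_0→8.5:
  [0→0.5]: (0.00+11.92)/2 × 0.5 = 2.98
  [0.5→1.5]: (11.92+26.80)/2 × 1 = 19.36
  [1.5→4.5]: (26.80+37.61)/2 × 3 = 96.615
  [4.5→8.5]: (37.61+31.59)/2 × 4 = 138.4
  Sum = 257.355 mg/L·h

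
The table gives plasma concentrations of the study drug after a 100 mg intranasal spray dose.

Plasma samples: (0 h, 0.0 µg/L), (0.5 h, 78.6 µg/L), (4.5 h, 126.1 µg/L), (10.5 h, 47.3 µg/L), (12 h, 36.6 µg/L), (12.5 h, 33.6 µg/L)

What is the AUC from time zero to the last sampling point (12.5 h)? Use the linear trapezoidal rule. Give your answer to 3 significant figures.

Trapezoidal AUC_0→12.5:
  [0→0.5]: (0.0+78.6)/2 × 0.5 = 19.65
  [0.5→4.5]: (78.6+126.1)/2 × 4 = 409.4
  [4.5→10.5]: (126.1+47.3)/2 × 6 = 520.2
  [10.5→12]: (47.3+36.6)/2 × 1.5 = 62.925
  [12→12.5]: (36.6+33.6)/2 × 0.5 = 17.55
  Sum = 1029.725 µg/L·h

AUC = 1030 µg/L·h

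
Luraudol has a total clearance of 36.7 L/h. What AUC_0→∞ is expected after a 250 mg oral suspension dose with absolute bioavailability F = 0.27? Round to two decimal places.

AUC_0→∞ = F × Dose / CL
        = 0.27 × 250 / 36.7 = 1.83924 mg/L·h

AUC = 1.84 mg/L·h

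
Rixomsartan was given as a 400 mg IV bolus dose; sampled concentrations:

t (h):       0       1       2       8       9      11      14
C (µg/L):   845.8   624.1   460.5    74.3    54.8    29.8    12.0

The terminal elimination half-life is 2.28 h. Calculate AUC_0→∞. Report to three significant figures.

AUC = 3130 µg/L·h

Trapezoidal AUC_0→14:
  [0→1]: (845.8+624.1)/2 × 1 = 734.95
  [1→2]: (624.1+460.5)/2 × 1 = 542.3
  [2→8]: (460.5+74.3)/2 × 6 = 1604.4
  [8→9]: (74.3+54.8)/2 × 1 = 64.55
  [9→11]: (54.8+29.8)/2 × 2 = 84.6
  [11→14]: (29.8+12.0)/2 × 3 = 62.7
  Sum = 3093.5 µg/L·h
k_e = ln2 / t½ = 0.693147 / 2.28 = 0.3040 h^-1
Extrapolated tail: C_last / k_e = 12.0 / 0.304 = 39.474
AUC_0→∞ = 3093.5 + 39.474 = 3132.974 µg/L·h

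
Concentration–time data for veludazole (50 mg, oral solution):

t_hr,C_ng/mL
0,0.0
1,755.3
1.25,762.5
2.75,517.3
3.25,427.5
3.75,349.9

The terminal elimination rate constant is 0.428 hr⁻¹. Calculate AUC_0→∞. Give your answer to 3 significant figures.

Trapezoidal AUC_0→3.75:
  [0→1]: (0.0+755.3)/2 × 1 = 377.65
  [1→1.25]: (755.3+762.5)/2 × 0.25 = 189.725
  [1.25→2.75]: (762.5+517.3)/2 × 1.5 = 959.85
  [2.75→3.25]: (517.3+427.5)/2 × 0.5 = 236.2
  [3.25→3.75]: (427.5+349.9)/2 × 0.5 = 194.35
  Sum = 1957.775 ng/mL·hr
Extrapolated tail: C_last / k_e = 349.9 / 0.428 = 817.523
AUC_0→∞ = 1957.775 + 817.523 = 2775.298 ng/mL·hr

AUC = 2780 ng/mL·hr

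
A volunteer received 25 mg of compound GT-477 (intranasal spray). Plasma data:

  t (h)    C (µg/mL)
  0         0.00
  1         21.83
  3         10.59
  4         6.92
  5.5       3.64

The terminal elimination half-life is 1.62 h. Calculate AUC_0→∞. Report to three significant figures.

Trapezoidal AUC_0→5.5:
  [0→1]: (0.00+21.83)/2 × 1 = 10.915
  [1→3]: (21.83+10.59)/2 × 2 = 32.42
  [3→4]: (10.59+6.92)/2 × 1 = 8.755
  [4→5.5]: (6.92+3.64)/2 × 1.5 = 7.92
  Sum = 60.01 µg/mL·h
k_e = ln2 / t½ = 0.693147 / 1.62 = 0.4279 h^-1
Extrapolated tail: C_last / k_e = 3.64 / 0.4279 = 8.507
AUC_0→∞ = 60.01 + 8.507 = 68.517 µg/mL·h

AUC = 68.5 µg/mL·h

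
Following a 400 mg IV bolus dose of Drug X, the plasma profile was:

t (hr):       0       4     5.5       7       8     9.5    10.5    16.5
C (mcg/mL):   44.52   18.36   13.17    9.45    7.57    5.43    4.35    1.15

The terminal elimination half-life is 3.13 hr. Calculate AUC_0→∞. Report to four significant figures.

Trapezoidal AUC_0→16.5:
  [0→4]: (44.52+18.36)/2 × 4 = 125.76
  [4→5.5]: (18.36+13.17)/2 × 1.5 = 23.6475
  [5.5→7]: (13.17+9.45)/2 × 1.5 = 16.965
  [7→8]: (9.45+7.57)/2 × 1 = 8.51
  [8→9.5]: (7.57+5.43)/2 × 1.5 = 9.75
  [9.5→10.5]: (5.43+4.35)/2 × 1 = 4.89
  [10.5→16.5]: (4.35+1.15)/2 × 6 = 16.5
  Sum = 206.0225 mcg/mL·hr
k_e = ln2 / t½ = 0.693147 / 3.13 = 0.2215 hr^-1
Extrapolated tail: C_last / k_e = 1.15 / 0.2215 = 5.192
AUC_0→∞ = 206.0225 + 5.192 = 211.2145 mcg/mL·hr

AUC = 211.2 mcg/mL·hr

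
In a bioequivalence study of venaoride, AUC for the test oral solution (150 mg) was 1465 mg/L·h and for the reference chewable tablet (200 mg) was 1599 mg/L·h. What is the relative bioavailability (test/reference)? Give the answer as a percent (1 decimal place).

F_rel = 122.2%

F_rel = (AUC_test/D_test) / (AUC_ref/D_ref)
      = (1465/150) / (1599/200)
      = 9.76667 / 7.995 = 1.2216 = 122.16%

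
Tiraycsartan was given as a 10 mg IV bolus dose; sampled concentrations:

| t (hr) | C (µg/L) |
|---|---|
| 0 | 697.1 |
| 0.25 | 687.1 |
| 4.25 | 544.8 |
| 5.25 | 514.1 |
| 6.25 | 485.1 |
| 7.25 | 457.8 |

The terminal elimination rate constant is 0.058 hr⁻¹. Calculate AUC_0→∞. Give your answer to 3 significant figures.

Trapezoidal AUC_0→7.25:
  [0→0.25]: (697.1+687.1)/2 × 0.25 = 173.025
  [0.25→4.25]: (687.1+544.8)/2 × 4 = 2463.8
  [4.25→5.25]: (544.8+514.1)/2 × 1 = 529.45
  [5.25→6.25]: (514.1+485.1)/2 × 1 = 499.6
  [6.25→7.25]: (485.1+457.8)/2 × 1 = 471.45
  Sum = 4137.325 µg/L·hr
Extrapolated tail: C_last / k_e = 457.8 / 0.058 = 7893.103
AUC_0→∞ = 4137.325 + 7893.103 = 12030.428 µg/L·hr

AUC = 12000 µg/L·hr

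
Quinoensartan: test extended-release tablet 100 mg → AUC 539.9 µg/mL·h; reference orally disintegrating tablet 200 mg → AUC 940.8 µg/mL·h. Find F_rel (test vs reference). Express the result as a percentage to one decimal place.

F_rel = 114.8%

F_rel = (AUC_test/D_test) / (AUC_ref/D_ref)
      = (539.9/100) / (940.8/200)
      = 5.399 / 4.704 = 1.1477 = 114.77%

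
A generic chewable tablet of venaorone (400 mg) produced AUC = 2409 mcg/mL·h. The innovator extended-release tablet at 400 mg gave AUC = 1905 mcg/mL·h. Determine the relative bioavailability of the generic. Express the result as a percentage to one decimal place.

F_rel = 126.5%

F_rel = (AUC_test/D_test) / (AUC_ref/D_ref)
      = (2409/400) / (1905/400)
      = 6.0225 / 4.7625 = 1.2646 = 126.46%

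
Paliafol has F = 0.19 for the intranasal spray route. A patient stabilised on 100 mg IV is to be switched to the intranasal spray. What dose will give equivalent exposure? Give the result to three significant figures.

For equal systemic exposure: F × D_ev = D_iv
D_ev = D_iv / F = 100 / 0.19 = 526.316 mg

D_intranasal = 526 mg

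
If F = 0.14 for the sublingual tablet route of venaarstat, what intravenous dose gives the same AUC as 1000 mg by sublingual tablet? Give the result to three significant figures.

Systemic exposure from an extravascular dose = F × D_ev, so the equivalent IV dose is F × D_ev.
D_iv = F × D_ev = 0.14 × 1000 = 140 mg

D_iv = 140 mg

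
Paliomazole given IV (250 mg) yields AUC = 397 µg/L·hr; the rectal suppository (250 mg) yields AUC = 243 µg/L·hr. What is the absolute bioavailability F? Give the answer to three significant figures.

F = (AUC_ev / D_ev) / (AUC_iv / D_iv)
  = (243/250) / (397/250)
  = 0.972 / 1.588 = 0.6121

F = 0.612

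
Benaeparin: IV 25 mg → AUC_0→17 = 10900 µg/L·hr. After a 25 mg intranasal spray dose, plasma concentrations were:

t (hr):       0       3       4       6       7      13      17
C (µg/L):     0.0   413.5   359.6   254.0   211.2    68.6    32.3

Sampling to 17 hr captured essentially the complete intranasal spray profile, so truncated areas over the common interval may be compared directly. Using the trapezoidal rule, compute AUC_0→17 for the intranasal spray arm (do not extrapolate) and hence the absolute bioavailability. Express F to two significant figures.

F = 0.27

Trapezoidal AUC_0→17 (intranasal spray):
  [0→3]: (0.0+413.5)/2 × 3 = 620.25
  [3→4]: (413.5+359.6)/2 × 1 = 386.55
  [4→6]: (359.6+254.0)/2 × 2 = 613.6
  [6→7]: (254.0+211.2)/2 × 1 = 232.6
  [7→13]: (211.2+68.6)/2 × 6 = 839.4
  [13→17]: (68.6+32.3)/2 × 4 = 201.8
  Sum = 2894.2 µg/L·hr
F = (AUC_ev/D_ev)/(AUC_iv/D_iv) = (2894.2/25)/(10900/25) = 115.768/436 = 0.2655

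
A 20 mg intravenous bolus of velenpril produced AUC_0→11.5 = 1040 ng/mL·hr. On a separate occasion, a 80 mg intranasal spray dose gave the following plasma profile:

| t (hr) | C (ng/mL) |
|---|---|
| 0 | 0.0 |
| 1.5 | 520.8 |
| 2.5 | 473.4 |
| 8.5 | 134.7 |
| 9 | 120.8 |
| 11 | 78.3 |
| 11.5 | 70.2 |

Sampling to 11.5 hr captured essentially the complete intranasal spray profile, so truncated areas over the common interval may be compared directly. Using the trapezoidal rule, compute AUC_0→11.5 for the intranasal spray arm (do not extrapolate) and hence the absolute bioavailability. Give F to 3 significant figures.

Trapezoidal AUC_0→11.5 (intranasal spray):
  [0→1.5]: (0.0+520.8)/2 × 1.5 = 390.6
  [1.5→2.5]: (520.8+473.4)/2 × 1 = 497.1
  [2.5→8.5]: (473.4+134.7)/2 × 6 = 1824.3
  [8.5→9]: (134.7+120.8)/2 × 0.5 = 63.875
  [9→11]: (120.8+78.3)/2 × 2 = 199.1
  [11→11.5]: (78.3+70.2)/2 × 0.5 = 37.125
  Sum = 3012.1 ng/mL·hr
F = (AUC_ev/D_ev)/(AUC_iv/D_iv) = (3012.1/80)/(1040/20) = 37.65125/52 = 0.7241

F = 0.724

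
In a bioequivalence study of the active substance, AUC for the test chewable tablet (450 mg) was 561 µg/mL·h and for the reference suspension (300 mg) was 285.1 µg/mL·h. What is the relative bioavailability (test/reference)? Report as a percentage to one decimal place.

F_rel = 131.2%

F_rel = (AUC_test/D_test) / (AUC_ref/D_ref)
      = (561/450) / (285.1/300)
      = 1.24667 / 0.950333 = 1.3118 = 131.18%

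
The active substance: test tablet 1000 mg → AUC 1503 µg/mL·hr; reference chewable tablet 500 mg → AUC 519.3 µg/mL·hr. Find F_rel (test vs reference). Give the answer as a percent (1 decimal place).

F_rel = 144.7%

F_rel = (AUC_test/D_test) / (AUC_ref/D_ref)
      = (1503/1000) / (519.3/500)
      = 1.503 / 1.0386 = 1.4471 = 144.71%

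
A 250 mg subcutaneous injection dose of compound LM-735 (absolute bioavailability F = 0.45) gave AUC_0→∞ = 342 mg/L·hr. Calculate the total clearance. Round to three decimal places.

CL = F × Dose / AUC_0→∞
   = 0.45 × 250 / 342 = 0.328947 L/hr

CL = 0.329 L/hr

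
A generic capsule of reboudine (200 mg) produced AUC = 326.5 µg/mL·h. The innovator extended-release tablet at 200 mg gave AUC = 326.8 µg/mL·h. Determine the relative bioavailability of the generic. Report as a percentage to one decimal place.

F_rel = (AUC_test/D_test) / (AUC_ref/D_ref)
      = (326.5/200) / (326.8/200)
      = 1.6325 / 1.634 = 0.9991 = 99.91%

F_rel = 99.9%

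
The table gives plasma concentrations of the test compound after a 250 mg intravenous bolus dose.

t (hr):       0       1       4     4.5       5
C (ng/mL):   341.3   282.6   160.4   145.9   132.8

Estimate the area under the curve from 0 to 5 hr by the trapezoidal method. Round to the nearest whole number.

Trapezoidal AUC_0→5:
  [0→1]: (341.3+282.6)/2 × 1 = 311.95
  [1→4]: (282.6+160.4)/2 × 3 = 664.5
  [4→4.5]: (160.4+145.9)/2 × 0.5 = 76.575
  [4.5→5]: (145.9+132.8)/2 × 0.5 = 69.675
  Sum = 1122.7 ng/mL·hr

AUC = 1123 ng/mL·hr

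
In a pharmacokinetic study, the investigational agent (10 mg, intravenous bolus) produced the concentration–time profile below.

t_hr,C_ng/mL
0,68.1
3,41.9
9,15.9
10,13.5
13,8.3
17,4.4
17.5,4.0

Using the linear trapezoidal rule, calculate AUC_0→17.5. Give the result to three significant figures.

Trapezoidal AUC_0→17.5:
  [0→3]: (68.1+41.9)/2 × 3 = 165.0
  [3→9]: (41.9+15.9)/2 × 6 = 173.4
  [9→10]: (15.9+13.5)/2 × 1 = 14.7
  [10→13]: (13.5+8.3)/2 × 3 = 32.7
  [13→17]: (8.3+4.4)/2 × 4 = 25.4
  [17→17.5]: (4.4+4.0)/2 × 0.5 = 2.1
  Sum = 413.3 ng/mL·hr

AUC = 413 ng/mL·hr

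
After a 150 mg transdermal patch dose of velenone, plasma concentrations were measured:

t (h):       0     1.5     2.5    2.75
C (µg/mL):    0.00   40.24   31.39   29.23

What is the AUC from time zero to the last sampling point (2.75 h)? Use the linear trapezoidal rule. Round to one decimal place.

Trapezoidal AUC_0→2.75:
  [0→1.5]: (0.00+40.24)/2 × 1.5 = 30.18
  [1.5→2.5]: (40.24+31.39)/2 × 1 = 35.815
  [2.5→2.75]: (31.39+29.23)/2 × 0.25 = 7.5775
  Sum = 73.5725 µg/mL·h

AUC = 73.6 µg/mL·h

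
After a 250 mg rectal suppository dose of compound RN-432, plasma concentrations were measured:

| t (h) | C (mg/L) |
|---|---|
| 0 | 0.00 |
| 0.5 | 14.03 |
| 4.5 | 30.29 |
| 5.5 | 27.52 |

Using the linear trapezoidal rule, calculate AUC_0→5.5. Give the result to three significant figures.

Trapezoidal AUC_0→5.5:
  [0→0.5]: (0.00+14.03)/2 × 0.5 = 3.5075
  [0.5→4.5]: (14.03+30.29)/2 × 4 = 88.64
  [4.5→5.5]: (30.29+27.52)/2 × 1 = 28.905
  Sum = 121.0525 mg/L·h

AUC = 121 mg/L·h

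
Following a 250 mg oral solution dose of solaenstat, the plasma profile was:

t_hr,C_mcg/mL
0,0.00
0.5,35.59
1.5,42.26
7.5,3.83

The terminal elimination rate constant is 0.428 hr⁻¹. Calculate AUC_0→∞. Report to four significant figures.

Trapezoidal AUC_0→7.5:
  [0→0.5]: (0.00+35.59)/2 × 0.5 = 8.8975
  [0.5→1.5]: (35.59+42.26)/2 × 1 = 38.925
  [1.5→7.5]: (42.26+3.83)/2 × 6 = 138.27
  Sum = 186.0925 mcg/mL·hr
Extrapolated tail: C_last / k_e = 3.83 / 0.428 = 8.949
AUC_0→∞ = 186.0925 + 8.949 = 195.0415 mcg/mL·hr

AUC = 195.0 mcg/mL·hr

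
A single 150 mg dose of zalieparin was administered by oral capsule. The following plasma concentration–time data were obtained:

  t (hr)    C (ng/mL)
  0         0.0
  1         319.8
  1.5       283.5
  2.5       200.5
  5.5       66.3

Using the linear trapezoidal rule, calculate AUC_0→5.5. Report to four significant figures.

Trapezoidal AUC_0→5.5:
  [0→1]: (0.0+319.8)/2 × 1 = 159.9
  [1→1.5]: (319.8+283.5)/2 × 0.5 = 150.825
  [1.5→2.5]: (283.5+200.5)/2 × 1 = 242.0
  [2.5→5.5]: (200.5+66.3)/2 × 3 = 400.2
  Sum = 952.925 ng/mL·hr

AUC = 952.9 ng/mL·hr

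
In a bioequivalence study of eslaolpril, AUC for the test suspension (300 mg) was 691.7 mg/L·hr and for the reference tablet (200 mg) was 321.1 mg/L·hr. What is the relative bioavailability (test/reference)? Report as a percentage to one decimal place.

F_rel = 143.6%

F_rel = (AUC_test/D_test) / (AUC_ref/D_ref)
      = (691.7/300) / (321.1/200)
      = 2.30567 / 1.6055 = 1.4361 = 143.61%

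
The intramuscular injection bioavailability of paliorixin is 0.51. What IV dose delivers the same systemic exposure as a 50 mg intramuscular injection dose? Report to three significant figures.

Systemic exposure from an extravascular dose = F × D_ev, so the equivalent IV dose is F × D_ev.
D_iv = F × D_ev = 0.51 × 50 = 25.5 mg

D_iv = 25.5 mg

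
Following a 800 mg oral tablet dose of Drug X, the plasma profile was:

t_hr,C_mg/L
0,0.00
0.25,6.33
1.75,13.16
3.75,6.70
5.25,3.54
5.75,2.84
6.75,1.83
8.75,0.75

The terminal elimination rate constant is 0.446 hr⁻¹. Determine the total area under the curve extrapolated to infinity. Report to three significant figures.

Trapezoidal AUC_0→8.75:
  [0→0.25]: (0.00+6.33)/2 × 0.25 = 0.79125
  [0.25→1.75]: (6.33+13.16)/2 × 1.5 = 14.6175
  [1.75→3.75]: (13.16+6.70)/2 × 2 = 19.86
  [3.75→5.25]: (6.70+3.54)/2 × 1.5 = 7.68
  [5.25→5.75]: (3.54+2.84)/2 × 0.5 = 1.595
  [5.75→6.75]: (2.84+1.83)/2 × 1 = 2.335
  [6.75→8.75]: (1.83+0.75)/2 × 2 = 2.58
  Sum = 49.45875 mg/L·hr
Extrapolated tail: C_last / k_e = 0.75 / 0.446 = 1.682
AUC_0→∞ = 49.45875 + 1.682 = 51.14075 mg/L·hr

AUC = 51.1 mg/L·hr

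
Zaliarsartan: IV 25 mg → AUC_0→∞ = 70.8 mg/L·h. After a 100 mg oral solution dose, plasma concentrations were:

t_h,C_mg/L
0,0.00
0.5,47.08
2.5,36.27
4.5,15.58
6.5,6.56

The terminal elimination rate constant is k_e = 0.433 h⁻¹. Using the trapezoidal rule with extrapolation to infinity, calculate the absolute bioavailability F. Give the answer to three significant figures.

Trapezoidal AUC_0→6.5 (oral solution):
  [0→0.5]: (0.00+47.08)/2 × 0.5 = 11.77
  [0.5→2.5]: (47.08+36.27)/2 × 2 = 83.35
  [2.5→4.5]: (36.27+15.58)/2 × 2 = 51.85
  [4.5→6.5]: (15.58+6.56)/2 × 2 = 22.14
  Sum = 169.11 mg/L·h
Tail: C_last/k_e = 6.56/0.433 = 15.150
AUC_0→∞ (oral solution) = 169.11 + 15.150 = 184.26 mg/L·h
F = (AUC_ev/D_ev)/(AUC_iv/D_iv) = (184.26/100)/(70.8/25) = 1.8426/2.832 = 0.6506

F = 0.651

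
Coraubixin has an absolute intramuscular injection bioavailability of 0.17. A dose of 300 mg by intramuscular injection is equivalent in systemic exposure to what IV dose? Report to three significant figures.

Systemic exposure from an extravascular dose = F × D_ev, so the equivalent IV dose is F × D_ev.
D_iv = F × D_ev = 0.17 × 300 = 51 mg

D_iv = 51.0 mg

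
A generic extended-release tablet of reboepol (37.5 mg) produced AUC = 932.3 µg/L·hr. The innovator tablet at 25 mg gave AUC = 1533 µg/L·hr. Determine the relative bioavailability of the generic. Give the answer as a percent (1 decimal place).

F_rel = 40.5%

F_rel = (AUC_test/D_test) / (AUC_ref/D_ref)
      = (932.3/37.5) / (1533/25)
      = 24.8613 / 61.32 = 0.4054 = 40.54%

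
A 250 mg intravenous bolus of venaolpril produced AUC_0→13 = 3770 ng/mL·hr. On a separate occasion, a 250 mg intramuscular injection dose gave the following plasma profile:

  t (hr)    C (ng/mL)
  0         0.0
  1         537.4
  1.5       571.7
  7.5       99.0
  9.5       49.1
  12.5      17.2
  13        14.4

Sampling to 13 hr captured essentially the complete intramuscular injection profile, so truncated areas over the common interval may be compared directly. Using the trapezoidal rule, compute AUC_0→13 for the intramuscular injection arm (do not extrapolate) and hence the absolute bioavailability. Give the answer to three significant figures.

F = 0.746

Trapezoidal AUC_0→13 (intramuscular injection):
  [0→1]: (0.0+537.4)/2 × 1 = 268.7
  [1→1.5]: (537.4+571.7)/2 × 0.5 = 277.275
  [1.5→7.5]: (571.7+99.0)/2 × 6 = 2012.1
  [7.5→9.5]: (99.0+49.1)/2 × 2 = 148.1
  [9.5→12.5]: (49.1+17.2)/2 × 3 = 99.45
  [12.5→13]: (17.2+14.4)/2 × 0.5 = 7.9
  Sum = 2813.525 ng/mL·hr
F = (AUC_ev/D_ev)/(AUC_iv/D_iv) = (2813.525/250)/(3770/250) = 11.2541/15.08 = 0.7463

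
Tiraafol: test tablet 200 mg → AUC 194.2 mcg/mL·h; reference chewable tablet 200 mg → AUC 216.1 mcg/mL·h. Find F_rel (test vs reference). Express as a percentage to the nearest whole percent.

F_rel = (AUC_test/D_test) / (AUC_ref/D_ref)
      = (194.2/200) / (216.1/200)
      = 0.971 / 1.0805 = 0.8987 = 89.87%

F_rel = 90%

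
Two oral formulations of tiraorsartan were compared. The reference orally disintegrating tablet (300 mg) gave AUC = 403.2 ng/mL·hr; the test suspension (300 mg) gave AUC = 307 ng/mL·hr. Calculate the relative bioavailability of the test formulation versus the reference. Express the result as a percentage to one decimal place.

F_rel = 76.1%

F_rel = (AUC_test/D_test) / (AUC_ref/D_ref)
      = (307/300) / (403.2/300)
      = 1.02333 / 1.344 = 0.7614 = 76.14%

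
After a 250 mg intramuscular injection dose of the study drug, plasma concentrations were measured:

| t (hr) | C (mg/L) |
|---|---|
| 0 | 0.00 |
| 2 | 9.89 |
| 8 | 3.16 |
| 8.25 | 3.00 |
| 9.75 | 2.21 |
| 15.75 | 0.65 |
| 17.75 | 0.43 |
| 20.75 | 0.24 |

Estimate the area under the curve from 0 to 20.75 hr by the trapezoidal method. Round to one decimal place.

Trapezoidal AUC_0→20.75:
  [0→2]: (0.00+9.89)/2 × 2 = 9.89
  [2→8]: (9.89+3.16)/2 × 6 = 39.15
  [8→8.25]: (3.16+3.00)/2 × 0.25 = 0.77
  [8.25→9.75]: (3.00+2.21)/2 × 1.5 = 3.9075
  [9.75→15.75]: (2.21+0.65)/2 × 6 = 8.58
  [15.75→17.75]: (0.65+0.43)/2 × 2 = 1.08
  [17.75→20.75]: (0.43+0.24)/2 × 3 = 1.005
  Sum = 64.3825 mg/L·hr

AUC = 64.4 mg/L·hr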